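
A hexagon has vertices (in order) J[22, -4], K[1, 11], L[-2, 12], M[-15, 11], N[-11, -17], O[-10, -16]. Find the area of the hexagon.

Apply Gauss's area formula: 2A = Σ (x_i·y_{i+1} − x_{i+1}·y_i), indices taken mod 6.
Σ = (246) + (34) + (158) + (376) + (6) + (392) = 1212
Area = |Σ|/2 = 606.

606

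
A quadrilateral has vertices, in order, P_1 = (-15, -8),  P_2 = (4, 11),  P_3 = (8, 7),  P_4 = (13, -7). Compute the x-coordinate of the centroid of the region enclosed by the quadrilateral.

214/183

Apply the surveyor's formula. First the cross-terms c_i = x_i·y_{i+1} − x_{i+1}·y_i:
  -133, -60, -147, -209  ⇒  2A = -549, A = -274.5.
Then Σ (x_i + x_{i+1})·c_i = -1926, so x̄ = -1926 / (6·(-274.5)) = 214/183.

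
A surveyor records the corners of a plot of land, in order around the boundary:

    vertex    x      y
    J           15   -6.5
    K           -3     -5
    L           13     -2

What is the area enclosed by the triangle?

Σ = (-94.5) + (71) + (-54.5) = -78
Area = |Σ|/2 = 39.

39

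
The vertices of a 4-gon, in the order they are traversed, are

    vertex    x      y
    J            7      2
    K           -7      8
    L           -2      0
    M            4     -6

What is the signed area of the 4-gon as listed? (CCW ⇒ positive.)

74

J→K: (7)(8) − (-7)(2) = 70
K→L: (-7)(0) − (-2)(8) = 16
L→M: (-2)(-6) − (4)(0) = 12
M→J: (4)(2) − (7)(-6) = 50
Σ = 148
Signed area = Σ/2 = 74 (positive ⇒ counter-clockwise traversal).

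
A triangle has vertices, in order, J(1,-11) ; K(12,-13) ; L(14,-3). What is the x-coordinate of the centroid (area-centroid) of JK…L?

9

Apply the shoelace formula. First the cross-terms c_i = x_i·y_{i+1} − x_{i+1}·y_i:
  119, 146, -151  ⇒  2A = 114, A = 57.
Then Σ (x_i + x_{i+1})·c_i = 3078, so x̄ = 3078 / (6·57) = 9.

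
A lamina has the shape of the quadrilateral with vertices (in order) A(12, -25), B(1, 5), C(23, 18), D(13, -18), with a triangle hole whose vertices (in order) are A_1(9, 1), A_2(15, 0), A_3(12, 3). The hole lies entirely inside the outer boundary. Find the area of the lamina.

377

Outer boundary:
Apply the surveyor's formula: 2A = Σ (x_i·y_{i+1} − x_{i+1}·y_i), indices taken mod 4.
Σ = (85) + (-97) + (-648) + (-109) = -769
Area = |Σ|/2 = 384.5.
Hole:
Apply the shoelace formula: 2A = Σ (x_i·y_{i+1} − x_{i+1}·y_i), indices taken mod 3.
Cross-terms: -15, 45, -15  ⇒  Σ = 15
Area = |Σ|/2 = 7.5.
Net area = 384.5 − 7.5 = 377.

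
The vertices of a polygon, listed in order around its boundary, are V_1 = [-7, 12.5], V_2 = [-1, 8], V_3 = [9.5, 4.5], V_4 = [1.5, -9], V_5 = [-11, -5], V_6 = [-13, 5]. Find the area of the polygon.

285.125

V_1→V_2: (-7)(8) − (-1)(12.5) = -43.5
V_2→V_3: (-1)(4.5) − (9.5)(8) = -80.5
V_3→V_4: (9.5)(-9) − (1.5)(4.5) = -92.25
V_4→V_5: (1.5)(-5) − (-11)(-9) = -106.5
V_5→V_6: (-11)(5) − (-13)(-5) = -120
V_6→V_1: (-13)(12.5) − (-7)(5) = -127.5
Σ = -570.25
Area = |Σ|/2 = 285.125.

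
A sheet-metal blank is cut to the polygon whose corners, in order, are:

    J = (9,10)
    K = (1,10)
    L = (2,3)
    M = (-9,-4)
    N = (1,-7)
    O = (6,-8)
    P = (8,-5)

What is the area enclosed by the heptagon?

171

Σ = (80) + (-17) + (19) + (67) + (34) + (34) + (125) = 342
Area = |Σ|/2 = 171.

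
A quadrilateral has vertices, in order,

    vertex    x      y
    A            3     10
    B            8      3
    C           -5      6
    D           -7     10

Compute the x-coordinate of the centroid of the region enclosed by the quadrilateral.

8/29

Apply the surveyor's formula. First the cross-terms c_i = x_i·y_{i+1} − x_{i+1}·y_i:
  -71, 63, -8, -100  ⇒  2A = -116, A = -58.
Then Σ (x_i + x_{i+1})·c_i = -96, so x̄ = -96 / (6·(-58)) = 8/29.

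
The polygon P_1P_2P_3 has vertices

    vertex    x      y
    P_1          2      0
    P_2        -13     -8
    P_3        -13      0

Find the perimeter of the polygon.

40

|P_1P_2| = √((-15)² + (-8)²) = √289 = 17
|P_2P_3| = √((0)² + (8)²) = √64 = 8
|P_3P_1| = √((15)² + (0)²) = √225 = 15
Perimeter = 17 + 8 + 15 = 40.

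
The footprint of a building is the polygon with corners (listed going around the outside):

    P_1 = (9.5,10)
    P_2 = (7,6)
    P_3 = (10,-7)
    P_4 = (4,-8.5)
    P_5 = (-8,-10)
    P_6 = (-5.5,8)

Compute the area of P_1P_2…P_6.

Σ = (-13) + (-109) + (-57) + (-108) + (-119) + (-131) = -537
Area = |Σ|/2 = 268.5.

268.5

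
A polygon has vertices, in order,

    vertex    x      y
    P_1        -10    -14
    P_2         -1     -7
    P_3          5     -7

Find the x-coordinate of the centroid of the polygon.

Apply Gauss's area formula. First the cross-terms c_i = x_i·y_{i+1} − x_{i+1}·y_i:
  56, 42, -140  ⇒  2A = -42, A = -21.
Then Σ (x_i + x_{i+1})·c_i = 252, so x̄ = 252 / (6·(-21)) = -2.

-2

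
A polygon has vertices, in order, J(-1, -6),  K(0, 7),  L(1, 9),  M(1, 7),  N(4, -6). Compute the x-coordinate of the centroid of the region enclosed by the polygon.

Apply the shoelace (surveyor's) formula. First the cross-terms c_i = x_i·y_{i+1} − x_{i+1}·y_i:
  -7, -7, -2, -34, -30  ⇒  2A = -80, A = -40.
Then Σ (x_i + x_{i+1})·c_i = -264, so x̄ = -264 / (6·(-40)) = 1.1.

1.1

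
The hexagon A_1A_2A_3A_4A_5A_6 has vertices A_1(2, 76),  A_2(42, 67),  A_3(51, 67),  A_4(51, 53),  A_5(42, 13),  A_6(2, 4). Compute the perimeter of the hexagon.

218

|A_1A_2| = √((40)² + (-9)²) = √1681 = 41
|A_2A_3| = √((9)² + (0)²) = √81 = 9
|A_3A_4| = √((0)² + (-14)²) = √196 = 14
|A_4A_5| = √((-9)² + (-40)²) = √1681 = 41
|A_5A_6| = √((-40)² + (-9)²) = √1681 = 41
|A_6A_1| = √((0)² + (72)²) = √5184 = 72
Perimeter = 41 + 9 + 14 + 41 + 41 + 72 = 218.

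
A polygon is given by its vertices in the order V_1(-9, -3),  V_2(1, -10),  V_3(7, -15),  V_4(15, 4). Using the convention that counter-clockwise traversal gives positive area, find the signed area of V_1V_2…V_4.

196

Apply the shoelace (surveyor's) formula: 2A = Σ (x_i·y_{i+1} − x_{i+1}·y_i), indices taken mod 4.
Cross-terms: 93, 55, 253, -9  ⇒  Σ = 392
Signed area = Σ/2 = 196 (positive ⇒ counter-clockwise traversal).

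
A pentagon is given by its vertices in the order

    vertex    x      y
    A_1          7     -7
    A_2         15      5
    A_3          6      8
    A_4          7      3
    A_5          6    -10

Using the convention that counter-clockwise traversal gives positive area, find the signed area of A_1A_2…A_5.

66

Apply the shoelace (surveyor's) formula: 2A = Σ (x_i·y_{i+1} − x_{i+1}·y_i), indices taken mod 5.
Σ = (140) + (90) + (-38) + (-88) + (28) = 132
Signed area = Σ/2 = 66 (positive ⇒ counter-clockwise traversal).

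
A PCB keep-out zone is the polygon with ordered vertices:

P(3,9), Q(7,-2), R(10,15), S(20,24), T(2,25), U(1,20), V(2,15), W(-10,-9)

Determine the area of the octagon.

253.5

Apply the shoelace (surveyor's) formula: 2A = Σ (x_i·y_{i+1} − x_{i+1}·y_i), indices taken mod 8.
Σ = (-69) + (125) + (-60) + (452) + (15) + (-25) + (132) + (-63) = 507
Area = |Σ|/2 = 253.5.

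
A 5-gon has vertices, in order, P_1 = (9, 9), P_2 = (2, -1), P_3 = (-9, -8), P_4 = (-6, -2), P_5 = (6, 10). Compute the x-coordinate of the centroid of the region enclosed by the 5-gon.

106/249

Apply the shoelace (surveyor's) formula. First the cross-terms c_i = x_i·y_{i+1} − x_{i+1}·y_i:
  -27, -25, -30, -48, -36  ⇒  2A = -166, A = -83.
Then Σ (x_i + x_{i+1})·c_i = -212, so x̄ = -212 / (6·(-83)) = 106/249.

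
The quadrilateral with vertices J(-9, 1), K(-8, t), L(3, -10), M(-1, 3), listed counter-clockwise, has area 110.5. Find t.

-9

Write out the shoelace sum; only the two edges meeting at K involve t:
2·Area = [((-9)·t − (-8)·1) + ((-8)·(-10) − 3·t)] + 25
       = -12·t + 113 = 221
⇒ t = -9.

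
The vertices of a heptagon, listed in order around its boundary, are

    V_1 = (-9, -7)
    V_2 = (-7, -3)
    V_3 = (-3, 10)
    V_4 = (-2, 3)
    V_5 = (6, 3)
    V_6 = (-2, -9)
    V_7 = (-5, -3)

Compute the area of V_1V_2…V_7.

Σ = (-22) + (-79) + (11) + (-24) + (-48) + (-39) + (8) = -193
Area = |Σ|/2 = 96.5.

96.5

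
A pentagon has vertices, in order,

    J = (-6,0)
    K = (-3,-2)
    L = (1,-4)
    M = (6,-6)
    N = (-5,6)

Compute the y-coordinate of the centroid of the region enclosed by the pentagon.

-12/43

Apply the shoelace formula. First the cross-terms c_i = x_i·y_{i+1} − x_{i+1}·y_i:
  12, 14, 18, 6, 36  ⇒  2A = 86, A = 43.
Then Σ (y_i + y_{i+1})·c_i = -72, so ȳ = -72 / (6·43) = -12/43.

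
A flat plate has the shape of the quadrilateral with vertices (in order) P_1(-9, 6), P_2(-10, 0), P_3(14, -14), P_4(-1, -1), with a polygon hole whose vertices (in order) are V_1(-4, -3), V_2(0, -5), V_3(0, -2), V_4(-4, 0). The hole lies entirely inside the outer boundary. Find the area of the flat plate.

Outer boundary:
Apply the shoelace formula: 2A = Σ (x_i·y_{i+1} − x_{i+1}·y_i), indices taken mod 4.
Σ = (60) + (140) + (-28) + (-15) = 157
Area = |Σ|/2 = 78.5.
Hole:
Apply Gauss's area formula: 2A = Σ (x_i·y_{i+1} − x_{i+1}·y_i), indices taken mod 4.
Σ = (20) + (0) + (-8) + (12) = 24
Area = |Σ|/2 = 12.
Net area = 78.5 − 12 = 66.5.

66.5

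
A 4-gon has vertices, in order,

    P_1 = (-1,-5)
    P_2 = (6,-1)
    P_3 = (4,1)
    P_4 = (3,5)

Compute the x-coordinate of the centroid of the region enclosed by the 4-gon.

59/24

Apply Gauss's area formula. First the cross-terms c_i = x_i·y_{i+1} − x_{i+1}·y_i:
  31, 10, 17, -10  ⇒  2A = 48, A = 24.
Then Σ (x_i + x_{i+1})·c_i = 354, so x̄ = 354 / (6·24) = 59/24.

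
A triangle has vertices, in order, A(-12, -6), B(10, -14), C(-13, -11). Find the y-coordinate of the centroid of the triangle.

Apply the shoelace (surveyor's) formula. First the cross-terms c_i = x_i·y_{i+1} − x_{i+1}·y_i:
  228, -292, -54  ⇒  2A = -118, A = -59.
Then Σ (y_i + y_{i+1})·c_i = 3658, so ȳ = 3658 / (6·(-59)) = -31/3.

-31/3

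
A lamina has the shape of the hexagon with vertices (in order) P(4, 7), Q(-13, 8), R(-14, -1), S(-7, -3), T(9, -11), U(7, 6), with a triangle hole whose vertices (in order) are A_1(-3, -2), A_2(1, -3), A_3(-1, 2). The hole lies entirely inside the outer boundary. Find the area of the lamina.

Outer boundary:
Apply the shoelace (surveyor's) formula: 2A = Σ (x_i·y_{i+1} − x_{i+1}·y_i), indices taken mod 6.
Σ = (123) + (125) + (35) + (104) + (131) + (25) = 543
Area = |Σ|/2 = 271.5.
Hole:
Apply the shoelace formula: 2A = Σ (x_i·y_{i+1} − x_{i+1}·y_i), indices taken mod 3.
A_1→A_2: (-3)(-3) − (1)(-2) = 11
A_2→A_3: (1)(2) − (-1)(-3) = -1
A_3→A_1: (-1)(-2) − (-3)(2) = 8
Σ = 18
Area = |Σ|/2 = 9.
Net area = 271.5 − 9 = 262.5.

262.5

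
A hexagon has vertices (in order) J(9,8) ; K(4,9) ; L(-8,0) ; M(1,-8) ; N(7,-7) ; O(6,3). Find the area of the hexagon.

159

Apply Gauss's area formula: 2A = Σ (x_i·y_{i+1} − x_{i+1}·y_i), indices taken mod 6.
Σ = (49) + (72) + (64) + (49) + (63) + (21) = 318
Area = |Σ|/2 = 159.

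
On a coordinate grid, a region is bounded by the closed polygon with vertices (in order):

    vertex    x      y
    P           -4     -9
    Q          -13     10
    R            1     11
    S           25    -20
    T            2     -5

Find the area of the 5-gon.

364

Cross-terms: -157, -153, -295, -85, -38  ⇒  Σ = -728
Area = |Σ|/2 = 364.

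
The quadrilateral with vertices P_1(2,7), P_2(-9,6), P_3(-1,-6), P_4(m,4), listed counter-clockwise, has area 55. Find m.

-1

Write out the shoelace sum; only the two edges meeting at P_4 involve m:
2·Area = [((-1)·4 − m·(-6)) + (m·7 − 2·4)] + 135
       = 13·m + 123 = 110
⇒ m = -1.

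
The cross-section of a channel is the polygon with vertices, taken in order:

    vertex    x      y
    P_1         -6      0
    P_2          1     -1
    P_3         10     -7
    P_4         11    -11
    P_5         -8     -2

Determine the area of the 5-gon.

Cross-terms: 6, 3, -33, -110, -12  ⇒  Σ = -146
Area = |Σ|/2 = 73.

73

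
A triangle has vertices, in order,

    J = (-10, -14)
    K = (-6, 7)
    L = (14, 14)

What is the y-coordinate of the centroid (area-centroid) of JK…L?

7/3

Apply the shoelace (surveyor's) formula. First the cross-terms c_i = x_i·y_{i+1} − x_{i+1}·y_i:
  -154, -182, -56  ⇒  2A = -392, A = -196.
Then Σ (y_i + y_{i+1})·c_i = -2744, so ȳ = -2744 / (6·(-196)) = 7/3.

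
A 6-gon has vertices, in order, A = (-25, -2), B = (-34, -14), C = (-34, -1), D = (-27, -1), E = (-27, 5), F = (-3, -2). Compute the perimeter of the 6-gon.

|AB| = √((-9)² + (-12)²) = √225 = 15
|BC| = √((0)² + (13)²) = √169 = 13
|CD| = √((7)² + (0)²) = √49 = 7
|DE| = √((0)² + (6)²) = √36 = 6
|EF| = √((24)² + (-7)²) = √625 = 25
|FA| = √((-22)² + (0)²) = √484 = 22
Perimeter = 15 + 13 + 7 + 6 + 25 + 22 = 88.

88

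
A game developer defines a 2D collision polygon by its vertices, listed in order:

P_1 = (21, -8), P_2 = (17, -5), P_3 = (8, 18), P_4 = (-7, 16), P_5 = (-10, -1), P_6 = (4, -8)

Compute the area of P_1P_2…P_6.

Apply the shoelace (surveyor's) formula: 2A = Σ (x_i·y_{i+1} − x_{i+1}·y_i), indices taken mod 6.
Σ = (31) + (346) + (254) + (167) + (84) + (136) = 1018
Area = |Σ|/2 = 509.

509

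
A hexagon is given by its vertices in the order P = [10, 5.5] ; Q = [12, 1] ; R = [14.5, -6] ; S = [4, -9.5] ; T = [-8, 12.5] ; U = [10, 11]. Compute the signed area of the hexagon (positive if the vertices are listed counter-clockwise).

Σ = (-56) + (-86.5) + (-113.75) + (-26) + (-213) + (-55) = -550.25
Signed area = Σ/2 = -275.125 (negative ⇒ clockwise traversal).

-275.125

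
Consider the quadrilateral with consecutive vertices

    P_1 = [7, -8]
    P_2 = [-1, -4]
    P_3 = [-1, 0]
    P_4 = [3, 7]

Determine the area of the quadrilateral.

Apply the shoelace formula: 2A = Σ (x_i·y_{i+1} − x_{i+1}·y_i), indices taken mod 4.
Cross-terms: -36, -4, -7, -73  ⇒  Σ = -120
Area = |Σ|/2 = 60.

60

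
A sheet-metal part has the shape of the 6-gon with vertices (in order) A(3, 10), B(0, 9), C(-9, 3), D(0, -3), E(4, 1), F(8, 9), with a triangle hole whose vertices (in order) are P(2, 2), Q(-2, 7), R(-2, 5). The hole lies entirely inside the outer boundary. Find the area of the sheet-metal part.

110

Outer boundary:
Apply the shoelace formula: 2A = Σ (x_i·y_{i+1} − x_{i+1}·y_i), indices taken mod 6.
A→B: (3)(9) − (0)(10) = 27
B→C: (0)(3) − (-9)(9) = 81
C→D: (-9)(-3) − (0)(3) = 27
D→E: (0)(1) − (4)(-3) = 12
E→F: (4)(9) − (8)(1) = 28
F→A: (8)(10) − (3)(9) = 53
Σ = 228
Area = |Σ|/2 = 114.
Hole:
Apply the shoelace formula: 2A = Σ (x_i·y_{i+1} − x_{i+1}·y_i), indices taken mod 3.
Σ = (18) + (4) + (-14) = 8
Area = |Σ|/2 = 4.
Net area = 114 − 4 = 110.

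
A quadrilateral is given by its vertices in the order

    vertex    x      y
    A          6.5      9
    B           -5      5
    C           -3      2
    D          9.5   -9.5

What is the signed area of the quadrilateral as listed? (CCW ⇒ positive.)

Apply the shoelace formula: 2A = Σ (x_i·y_{i+1} − x_{i+1}·y_i), indices taken mod 4.
Σ = (77.5) + (5) + (9.5) + (147.25) = 239.25
Signed area = Σ/2 = 119.625 (positive ⇒ counter-clockwise traversal).

119.625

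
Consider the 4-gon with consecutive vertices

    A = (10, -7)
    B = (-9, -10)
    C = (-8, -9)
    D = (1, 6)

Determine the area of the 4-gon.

Apply the shoelace formula: 2A = Σ (x_i·y_{i+1} − x_{i+1}·y_i), indices taken mod 4.
Cross-terms: -163, 1, -39, -67  ⇒  Σ = -268
Area = |Σ|/2 = 134.

134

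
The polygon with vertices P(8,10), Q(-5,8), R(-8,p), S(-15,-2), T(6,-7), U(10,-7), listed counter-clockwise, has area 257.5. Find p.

2

The doubled signed area Σ (x_i y_{i+1} − x_{i+1} y_i) is linear in p.
With p=0 it equals 495; the coefficient of p is 10 (from the two edges through R).
So 10·p + 495 = 2·257.5 = 515 ⇒ p = 2.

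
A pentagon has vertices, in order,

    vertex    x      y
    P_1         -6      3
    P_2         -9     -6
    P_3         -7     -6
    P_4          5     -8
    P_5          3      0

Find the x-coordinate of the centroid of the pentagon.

-572/291

Apply the shoelace formula. First the cross-terms c_i = x_i·y_{i+1} − x_{i+1}·y_i:
  63, 12, 86, 24, 9  ⇒  2A = 194, A = 97.
Then Σ (x_i + x_{i+1})·c_i = -1144, so x̄ = -1144 / (6·97) = -572/291.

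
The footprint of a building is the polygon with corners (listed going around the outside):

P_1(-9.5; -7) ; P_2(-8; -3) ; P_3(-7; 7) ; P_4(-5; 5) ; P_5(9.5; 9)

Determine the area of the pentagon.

89

Apply the shoelace formula: 2A = Σ (x_i·y_{i+1} − x_{i+1}·y_i), indices taken mod 5.
Σ = (-27.5) + (-77) + (0) + (-92.5) + (19) = -178
Area = |Σ|/2 = 89.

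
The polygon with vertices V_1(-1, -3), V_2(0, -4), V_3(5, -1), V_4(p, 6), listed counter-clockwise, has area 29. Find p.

1

Write out the shoelace sum; only the two edges meeting at V_4 involve p:
2·Area = [(5·6 − p·(-1)) + (p·(-3) − (-1)·6)] + 24
       = -2·p + 60 = 58
⇒ p = 1.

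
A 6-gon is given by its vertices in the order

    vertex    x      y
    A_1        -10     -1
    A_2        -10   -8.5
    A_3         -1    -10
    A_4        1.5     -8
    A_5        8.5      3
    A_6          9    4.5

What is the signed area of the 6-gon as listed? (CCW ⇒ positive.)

154.625

Apply the shoelace formula: 2A = Σ (x_i·y_{i+1} − x_{i+1}·y_i), indices taken mod 6.
A_1→A_2: (-10)(-8.5) − (-10)(-1) = 75
A_2→A_3: (-10)(-10) − (-1)(-8.5) = 91.5
A_3→A_4: (-1)(-8) − (1.5)(-10) = 23
A_4→A_5: (1.5)(3) − (8.5)(-8) = 72.5
A_5→A_6: (8.5)(4.5) − (9)(3) = 11.25
A_6→A_1: (9)(-1) − (-10)(4.5) = 36
Σ = 309.25
Signed area = Σ/2 = 154.625 (positive ⇒ counter-clockwise traversal).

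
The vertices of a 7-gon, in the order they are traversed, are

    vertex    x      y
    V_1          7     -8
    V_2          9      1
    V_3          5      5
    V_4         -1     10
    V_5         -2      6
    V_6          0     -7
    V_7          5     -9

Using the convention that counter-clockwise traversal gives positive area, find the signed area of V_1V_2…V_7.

V_1→V_2: (7)(1) − (9)(-8) = 79
V_2→V_3: (9)(5) − (5)(1) = 40
V_3→V_4: (5)(10) − (-1)(5) = 55
V_4→V_5: (-1)(6) − (-2)(10) = 14
V_5→V_6: (-2)(-7) − (0)(6) = 14
V_6→V_7: (0)(-9) − (5)(-7) = 35
V_7→V_1: (5)(-8) − (7)(-9) = 23
Σ = 260
Signed area = Σ/2 = 130 (positive ⇒ counter-clockwise traversal).

130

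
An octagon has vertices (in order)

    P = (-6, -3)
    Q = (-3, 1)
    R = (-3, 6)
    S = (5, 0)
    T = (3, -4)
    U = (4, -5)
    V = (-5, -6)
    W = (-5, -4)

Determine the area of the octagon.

Σ = (-15) + (-15) + (-30) + (-20) + (1) + (-49) + (-10) + (-9) = -147
Area = |Σ|/2 = 73.5.

73.5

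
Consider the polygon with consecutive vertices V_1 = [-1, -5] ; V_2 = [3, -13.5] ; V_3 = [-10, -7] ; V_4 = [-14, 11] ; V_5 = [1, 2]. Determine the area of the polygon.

Apply the surveyor's formula: 2A = Σ (x_i·y_{i+1} − x_{i+1}·y_i), indices taken mod 5.
V_1→V_2: (-1)(-13.5) − (3)(-5) = 28.5
V_2→V_3: (3)(-7) − (-10)(-13.5) = -156
V_3→V_4: (-10)(11) − (-14)(-7) = -208
V_4→V_5: (-14)(2) − (1)(11) = -39
V_5→V_1: (1)(-5) − (-1)(2) = -3
Σ = -377.5
Area = |Σ|/2 = 188.75.

188.75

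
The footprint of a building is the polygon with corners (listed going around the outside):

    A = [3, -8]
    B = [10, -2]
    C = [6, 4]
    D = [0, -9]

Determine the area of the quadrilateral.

49.5

A→B: (3)(-2) − (10)(-8) = 74
B→C: (10)(4) − (6)(-2) = 52
C→D: (6)(-9) − (0)(4) = -54
D→A: (0)(-8) − (3)(-9) = 27
Σ = 99
Area = |Σ|/2 = 49.5.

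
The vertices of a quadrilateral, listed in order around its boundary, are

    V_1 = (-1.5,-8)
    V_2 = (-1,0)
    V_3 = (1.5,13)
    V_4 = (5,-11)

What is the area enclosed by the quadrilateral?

79.5

Apply Gauss's area formula: 2A = Σ (x_i·y_{i+1} − x_{i+1}·y_i), indices taken mod 4.
V_1→V_2: (-1.5)(0) − (-1)(-8) = -8
V_2→V_3: (-1)(13) − (1.5)(0) = -13
V_3→V_4: (1.5)(-11) − (5)(13) = -81.5
V_4→V_1: (5)(-8) − (-1.5)(-11) = -56.5
Σ = -159
Area = |Σ|/2 = 79.5.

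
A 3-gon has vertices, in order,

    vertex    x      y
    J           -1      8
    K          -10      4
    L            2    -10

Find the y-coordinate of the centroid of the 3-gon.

Apply Gauss's area formula. First the cross-terms c_i = x_i·y_{i+1} − x_{i+1}·y_i:
  76, 92, 6  ⇒  2A = 174, A = 87.
Then Σ (y_i + y_{i+1})·c_i = 348, so ȳ = 348 / (6·87) = 2/3.

2/3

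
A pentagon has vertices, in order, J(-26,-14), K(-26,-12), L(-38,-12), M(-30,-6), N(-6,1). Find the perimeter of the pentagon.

|JK| = √((0)² + (2)²) = √4 = 2
|KL| = √((-12)² + (0)²) = √144 = 12
|LM| = √((8)² + (6)²) = √100 = 10
|MN| = √((24)² + (7)²) = √625 = 25
|NJ| = √((-20)² + (-15)²) = √625 = 25
Perimeter = 2 + 12 + 10 + 25 + 25 = 74.

74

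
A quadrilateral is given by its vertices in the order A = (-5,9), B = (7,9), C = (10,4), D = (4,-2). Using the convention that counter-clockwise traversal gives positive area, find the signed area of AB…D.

Apply the surveyor's formula: 2A = Σ (x_i·y_{i+1} − x_{i+1}·y_i), indices taken mod 4.
Σ = (-108) + (-62) + (-36) + (26) = -180
Signed area = Σ/2 = -90 (negative ⇒ clockwise traversal).

-90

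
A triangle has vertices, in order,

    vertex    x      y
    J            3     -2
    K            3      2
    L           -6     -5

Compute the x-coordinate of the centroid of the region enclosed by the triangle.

Apply the surveyor's formula. First the cross-terms c_i = x_i·y_{i+1} − x_{i+1}·y_i:
  12, -3, 27  ⇒  2A = 36, A = 18.
Then Σ (x_i + x_{i+1})·c_i = 0, so x̄ = 0 / (6·18) = 0.

0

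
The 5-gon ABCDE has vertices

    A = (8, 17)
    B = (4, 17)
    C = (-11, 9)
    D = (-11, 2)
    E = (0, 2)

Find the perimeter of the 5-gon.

|AB| = √((-4)² + (0)²) = √16 = 4
|BC| = √((-15)² + (-8)²) = √289 = 17
|CD| = √((0)² + (-7)²) = √49 = 7
|DE| = √((11)² + (0)²) = √121 = 11
|EA| = √((8)² + (15)²) = √289 = 17
Perimeter = 4 + 17 + 7 + 11 + 17 = 56.

56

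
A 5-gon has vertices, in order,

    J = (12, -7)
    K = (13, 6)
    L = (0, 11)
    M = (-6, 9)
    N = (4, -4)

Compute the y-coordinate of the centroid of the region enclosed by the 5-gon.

Apply the shoelace (surveyor's) formula. First the cross-terms c_i = x_i·y_{i+1} − x_{i+1}·y_i:
  163, 143, 66, -12, 20  ⇒  2A = 380, A = 190.
Then Σ (y_i + y_{i+1})·c_i = 3308, so ȳ = 3308 / (6·190) = 827/285.

827/285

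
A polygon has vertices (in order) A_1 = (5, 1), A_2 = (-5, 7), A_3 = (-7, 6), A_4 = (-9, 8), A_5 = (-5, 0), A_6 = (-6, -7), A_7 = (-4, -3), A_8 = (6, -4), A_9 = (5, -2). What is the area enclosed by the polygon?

Σ = (40) + (19) + (-2) + (40) + (35) + (-10) + (34) + (8) + (15) = 179
Area = |Σ|/2 = 89.5.

89.5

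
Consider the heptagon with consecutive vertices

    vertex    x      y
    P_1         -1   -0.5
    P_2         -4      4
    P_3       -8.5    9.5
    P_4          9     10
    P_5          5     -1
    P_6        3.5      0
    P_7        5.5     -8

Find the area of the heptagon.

137.375

Cross-terms: -6, -4, -170.5, -59, 3.5, -28, -10.75  ⇒  Σ = -274.75
Area = |Σ|/2 = 137.375.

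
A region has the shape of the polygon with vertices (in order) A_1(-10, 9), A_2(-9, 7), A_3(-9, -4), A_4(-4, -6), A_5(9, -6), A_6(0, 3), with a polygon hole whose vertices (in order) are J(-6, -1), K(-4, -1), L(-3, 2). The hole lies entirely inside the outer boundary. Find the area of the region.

138.5

Outer boundary:
Apply Gauss's area formula: 2A = Σ (x_i·y_{i+1} − x_{i+1}·y_i), indices taken mod 6.
Σ = (11) + (99) + (38) + (78) + (27) + (30) = 283
Area = |Σ|/2 = 141.5.
Hole:
Apply the shoelace (surveyor's) formula: 2A = Σ (x_i·y_{i+1} − x_{i+1}·y_i), indices taken mod 3.
Σ = (2) + (-11) + (15) = 6
Area = |Σ|/2 = 3.
Net area = 141.5 − 3 = 138.5.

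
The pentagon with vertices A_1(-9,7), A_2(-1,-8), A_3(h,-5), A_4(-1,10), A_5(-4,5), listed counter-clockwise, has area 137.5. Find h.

The doubled signed area Σ (x_i y_{i+1} − x_{i+1} y_i) is linear in h.
With h=0 it equals 131; the coefficient of h is 18 (from the two edges through A_3).
So 18·h + 131 = 2·137.5 = 275 ⇒ h = 8.

8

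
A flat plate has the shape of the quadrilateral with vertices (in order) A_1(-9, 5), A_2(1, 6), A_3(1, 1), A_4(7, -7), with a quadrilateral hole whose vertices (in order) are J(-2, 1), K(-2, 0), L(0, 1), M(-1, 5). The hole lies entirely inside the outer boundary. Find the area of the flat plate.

Outer boundary:
A_1→A_2: (-9)(6) − (1)(5) = -59
A_2→A_3: (1)(1) − (1)(6) = -5
A_3→A_4: (1)(-7) − (7)(1) = -14
A_4→A_1: (7)(5) − (-9)(-7) = -28
Σ = -106
Area = |Σ|/2 = 53.
Hole:
Apply the surveyor's formula: 2A = Σ (x_i·y_{i+1} − x_{i+1}·y_i), indices taken mod 4.
Σ = (2) + (-2) + (1) + (9) = 10
Area = |Σ|/2 = 5.
Net area = 53 − 5 = 48.

48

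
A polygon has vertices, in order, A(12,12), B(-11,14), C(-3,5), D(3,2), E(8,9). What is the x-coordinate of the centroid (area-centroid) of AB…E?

121/265

Apply the shoelace formula. First the cross-terms c_i = x_i·y_{i+1} − x_{i+1}·y_i:
  300, -13, -21, 11, -12  ⇒  2A = 265, A = 132.5.
Then Σ (x_i + x_{i+1})·c_i = 363, so x̄ = 363 / (6·132.5) = 121/265.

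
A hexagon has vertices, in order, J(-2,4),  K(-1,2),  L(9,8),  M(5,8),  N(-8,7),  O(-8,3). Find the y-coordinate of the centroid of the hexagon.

Apply the shoelace (surveyor's) formula. First the cross-terms c_i = x_i·y_{i+1} − x_{i+1}·y_i:
  0, -26, 32, 99, 32, -26  ⇒  2A = 111, A = 55.5.
Then Σ (y_i + y_{i+1})·c_i = 1875, so ȳ = 1875 / (6·55.5) = 625/111.

625/111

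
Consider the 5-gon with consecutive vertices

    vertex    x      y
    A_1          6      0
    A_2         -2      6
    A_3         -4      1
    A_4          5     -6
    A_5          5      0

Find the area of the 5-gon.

Apply the shoelace formula: 2A = Σ (x_i·y_{i+1} − x_{i+1}·y_i), indices taken mod 5.
Σ = (36) + (22) + (19) + (30) + (0) = 107
Area = |Σ|/2 = 53.5.

53.5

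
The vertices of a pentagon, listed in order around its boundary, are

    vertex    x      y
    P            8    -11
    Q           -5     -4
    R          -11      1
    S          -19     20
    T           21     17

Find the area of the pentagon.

Apply the shoelace (surveyor's) formula: 2A = Σ (x_i·y_{i+1} − x_{i+1}·y_i), indices taken mod 5.
P→Q: (8)(-4) − (-5)(-11) = -87
Q→R: (-5)(1) − (-11)(-4) = -49
R→S: (-11)(20) − (-19)(1) = -201
S→T: (-19)(17) − (21)(20) = -743
T→P: (21)(-11) − (8)(17) = -367
Σ = -1447
Area = |Σ|/2 = 723.5.

723.5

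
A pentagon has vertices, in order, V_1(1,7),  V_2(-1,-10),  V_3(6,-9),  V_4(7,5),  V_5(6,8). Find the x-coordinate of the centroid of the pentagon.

710/219

Apply Gauss's area formula. First the cross-terms c_i = x_i·y_{i+1} − x_{i+1}·y_i:
  -3, 69, 93, 26, 34  ⇒  2A = 219, A = 109.5.
Then Σ (x_i + x_{i+1})·c_i = 2130, so x̄ = 2130 / (6·109.5) = 710/219.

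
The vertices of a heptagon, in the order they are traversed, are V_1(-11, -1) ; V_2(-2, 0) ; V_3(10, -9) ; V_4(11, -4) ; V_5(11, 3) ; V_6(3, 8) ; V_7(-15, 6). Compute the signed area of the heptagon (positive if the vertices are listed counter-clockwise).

Σ = (-2) + (18) + (59) + (77) + (79) + (138) + (81) = 450
Signed area = Σ/2 = 225 (positive ⇒ counter-clockwise traversal).

225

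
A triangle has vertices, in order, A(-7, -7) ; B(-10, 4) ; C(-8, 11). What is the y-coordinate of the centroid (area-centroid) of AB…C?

8/3

Apply the surveyor's formula. First the cross-terms c_i = x_i·y_{i+1} − x_{i+1}·y_i:
  -98, -78, 133  ⇒  2A = -43, A = -21.5.
Then Σ (y_i + y_{i+1})·c_i = -344, so ȳ = -344 / (6·(-21.5)) = 8/3.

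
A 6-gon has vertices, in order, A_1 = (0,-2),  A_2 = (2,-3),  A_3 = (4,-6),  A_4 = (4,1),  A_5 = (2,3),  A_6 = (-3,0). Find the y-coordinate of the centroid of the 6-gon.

-35/57

Apply Gauss's area formula. First the cross-terms c_i = x_i·y_{i+1} − x_{i+1}·y_i:
  4, 0, 28, 10, 9, 6  ⇒  2A = 57, A = 28.5.
Then Σ (y_i + y_{i+1})·c_i = -105, so ȳ = -105 / (6·28.5) = -35/57.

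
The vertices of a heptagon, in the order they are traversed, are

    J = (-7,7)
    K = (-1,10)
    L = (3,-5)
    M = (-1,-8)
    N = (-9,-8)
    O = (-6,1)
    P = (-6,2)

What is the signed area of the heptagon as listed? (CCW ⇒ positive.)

Apply the shoelace formula: 2A = Σ (x_i·y_{i+1} − x_{i+1}·y_i), indices taken mod 7.
J→K: (-7)(10) − (-1)(7) = -63
K→L: (-1)(-5) − (3)(10) = -25
L→M: (3)(-8) − (-1)(-5) = -29
M→N: (-1)(-8) − (-9)(-8) = -64
N→O: (-9)(1) − (-6)(-8) = -57
O→P: (-6)(2) − (-6)(1) = -6
P→J: (-6)(7) − (-7)(2) = -28
Σ = -272
Signed area = Σ/2 = -136 (negative ⇒ clockwise traversal).

-136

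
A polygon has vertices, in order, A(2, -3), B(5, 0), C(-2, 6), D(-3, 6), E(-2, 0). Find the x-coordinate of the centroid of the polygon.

35/69

Apply the surveyor's formula. First the cross-terms c_i = x_i·y_{i+1} − x_{i+1}·y_i:
  15, 30, 6, 12, 6  ⇒  2A = 69, A = 34.5.
Then Σ (x_i + x_{i+1})·c_i = 105, so x̄ = 105 / (6·34.5) = 35/69.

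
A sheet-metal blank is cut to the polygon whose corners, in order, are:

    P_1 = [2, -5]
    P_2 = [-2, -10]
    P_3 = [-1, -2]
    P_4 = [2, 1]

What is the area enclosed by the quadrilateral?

22.5

Apply the surveyor's formula: 2A = Σ (x_i·y_{i+1} − x_{i+1}·y_i), indices taken mod 4.
Cross-terms: -30, -6, 3, -12  ⇒  Σ = -45
Area = |Σ|/2 = 22.5.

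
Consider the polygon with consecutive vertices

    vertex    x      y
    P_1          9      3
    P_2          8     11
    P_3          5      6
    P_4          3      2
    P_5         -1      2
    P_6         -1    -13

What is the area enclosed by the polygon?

98.5

Apply the shoelace (surveyor's) formula: 2A = Σ (x_i·y_{i+1} − x_{i+1}·y_i), indices taken mod 6.
P_1→P_2: (9)(11) − (8)(3) = 75
P_2→P_3: (8)(6) − (5)(11) = -7
P_3→P_4: (5)(2) − (3)(6) = -8
P_4→P_5: (3)(2) − (-1)(2) = 8
P_5→P_6: (-1)(-13) − (-1)(2) = 15
P_6→P_1: (-1)(3) − (9)(-13) = 114
Σ = 197
Area = |Σ|/2 = 98.5.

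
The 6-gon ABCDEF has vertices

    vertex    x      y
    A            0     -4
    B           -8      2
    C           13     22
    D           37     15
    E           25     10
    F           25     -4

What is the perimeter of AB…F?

116

|AB| = √((-8)² + (6)²) = √100 = 10
|BC| = √((21)² + (20)²) = √841 = 29
|CD| = √((24)² + (-7)²) = √625 = 25
|DE| = √((-12)² + (-5)²) = √169 = 13
|EF| = √((0)² + (-14)²) = √196 = 14
|FA| = √((-25)² + (0)²) = √625 = 25
Perimeter = 10 + 29 + 25 + 13 + 14 + 25 = 116.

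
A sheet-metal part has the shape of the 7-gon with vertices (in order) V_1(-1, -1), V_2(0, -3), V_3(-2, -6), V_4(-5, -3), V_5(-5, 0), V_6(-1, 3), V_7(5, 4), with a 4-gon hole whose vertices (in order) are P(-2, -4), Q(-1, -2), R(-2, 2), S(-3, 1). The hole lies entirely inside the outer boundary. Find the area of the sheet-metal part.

Outer boundary:
Σ = (3) + (-6) + (-24) + (-15) + (-15) + (-19) + (-1) = -77
Area = |Σ|/2 = 38.5.
Hole:
Apply the shoelace (surveyor's) formula: 2A = Σ (x_i·y_{i+1} − x_{i+1}·y_i), indices taken mod 4.
Σ = (0) + (-6) + (4) + (14) = 12
Area = |Σ|/2 = 6.
Net area = 38.5 − 6 = 32.5.

32.5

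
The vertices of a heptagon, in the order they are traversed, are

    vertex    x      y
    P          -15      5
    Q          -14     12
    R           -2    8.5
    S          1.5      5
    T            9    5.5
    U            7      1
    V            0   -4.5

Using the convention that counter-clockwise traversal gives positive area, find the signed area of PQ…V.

Apply the surveyor's formula: 2A = Σ (x_i·y_{i+1} − x_{i+1}·y_i), indices taken mod 7.
Cross-terms: -110, -95, -22.75, -36.75, -29.5, -31.5, -67.5  ⇒  Σ = -393
Signed area = Σ/2 = -196.5 (negative ⇒ clockwise traversal).

-196.5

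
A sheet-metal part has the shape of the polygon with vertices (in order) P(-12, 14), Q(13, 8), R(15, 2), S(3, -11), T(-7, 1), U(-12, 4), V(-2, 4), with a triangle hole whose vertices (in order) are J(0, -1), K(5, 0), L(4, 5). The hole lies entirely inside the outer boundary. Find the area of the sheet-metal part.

Outer boundary:
Apply the surveyor's formula: 2A = Σ (x_i·y_{i+1} − x_{i+1}·y_i), indices taken mod 7.
Σ = (-278) + (-94) + (-171) + (-74) + (-16) + (-40) + (20) = -653
Area = |Σ|/2 = 326.5.
Hole:
Cross-terms: 5, 25, -4  ⇒  Σ = 26
Area = |Σ|/2 = 13.
Net area = 326.5 − 13 = 313.5.

313.5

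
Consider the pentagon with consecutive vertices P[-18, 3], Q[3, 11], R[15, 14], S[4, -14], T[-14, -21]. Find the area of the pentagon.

P→Q: (-18)(11) − (3)(3) = -207
Q→R: (3)(14) − (15)(11) = -123
R→S: (15)(-14) − (4)(14) = -266
S→T: (4)(-21) − (-14)(-14) = -280
T→P: (-14)(3) − (-18)(-21) = -420
Σ = -1296
Area = |Σ|/2 = 648.

648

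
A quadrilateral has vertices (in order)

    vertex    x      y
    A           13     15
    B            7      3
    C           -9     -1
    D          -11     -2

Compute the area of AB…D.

89

Apply the shoelace formula: 2A = Σ (x_i·y_{i+1} − x_{i+1}·y_i), indices taken mod 4.
Σ = (-66) + (20) + (7) + (-139) = -178
Area = |Σ|/2 = 89.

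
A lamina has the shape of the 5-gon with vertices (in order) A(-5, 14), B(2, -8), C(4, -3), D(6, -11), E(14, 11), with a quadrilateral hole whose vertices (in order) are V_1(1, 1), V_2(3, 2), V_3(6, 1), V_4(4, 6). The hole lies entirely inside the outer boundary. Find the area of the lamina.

Outer boundary:
Cross-terms: 12, 26, -26, 220, 251  ⇒  Σ = 483
Area = |Σ|/2 = 241.5.
Hole:
Apply the shoelace formula: 2A = Σ (x_i·y_{i+1} − x_{i+1}·y_i), indices taken mod 4.
Σ = (-1) + (-9) + (32) + (-2) = 20
Area = |Σ|/2 = 10.
Net area = 241.5 − 10 = 231.5.

231.5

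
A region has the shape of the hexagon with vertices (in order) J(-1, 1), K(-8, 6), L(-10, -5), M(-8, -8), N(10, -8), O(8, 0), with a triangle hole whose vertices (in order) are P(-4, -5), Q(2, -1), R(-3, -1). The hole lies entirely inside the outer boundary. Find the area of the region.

169

Outer boundary:
Apply Gauss's area formula: 2A = Σ (x_i·y_{i+1} − x_{i+1}·y_i), indices taken mod 6.
Σ = (2) + (100) + (40) + (144) + (64) + (8) = 358
Area = |Σ|/2 = 179.
Hole:
Cross-terms: 14, -5, 11  ⇒  Σ = 20
Area = |Σ|/2 = 10.
Net area = 179 − 10 = 169.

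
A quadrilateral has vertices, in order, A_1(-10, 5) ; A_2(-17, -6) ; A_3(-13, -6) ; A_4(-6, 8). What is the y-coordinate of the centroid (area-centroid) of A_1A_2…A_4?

Apply the shoelace (surveyor's) formula. First the cross-terms c_i = x_i·y_{i+1} − x_{i+1}·y_i:
  145, 24, -140, 50  ⇒  2A = 79, A = 39.5.
Then Σ (y_i + y_{i+1})·c_i = -63, so ȳ = -63 / (6·39.5) = -21/79.

-21/79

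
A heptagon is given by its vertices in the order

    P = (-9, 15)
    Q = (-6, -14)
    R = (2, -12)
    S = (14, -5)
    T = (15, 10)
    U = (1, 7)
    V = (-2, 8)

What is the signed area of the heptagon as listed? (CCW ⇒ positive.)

Cross-terms: 216, 100, 158, 215, 95, 22, 42  ⇒  Σ = 848
Signed area = Σ/2 = 424 (positive ⇒ counter-clockwise traversal).

424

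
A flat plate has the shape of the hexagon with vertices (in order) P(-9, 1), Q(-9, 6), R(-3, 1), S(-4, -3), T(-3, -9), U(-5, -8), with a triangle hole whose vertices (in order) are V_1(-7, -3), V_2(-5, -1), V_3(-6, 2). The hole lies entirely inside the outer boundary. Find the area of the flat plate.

43

Outer boundary:
P→Q: (-9)(6) − (-9)(1) = -45
Q→R: (-9)(1) − (-3)(6) = 9
R→S: (-3)(-3) − (-4)(1) = 13
S→T: (-4)(-9) − (-3)(-3) = 27
T→U: (-3)(-8) − (-5)(-9) = -21
U→P: (-5)(1) − (-9)(-8) = -77
Σ = -94
Area = |Σ|/2 = 47.
Hole:
Apply the surveyor's formula: 2A = Σ (x_i·y_{i+1} − x_{i+1}·y_i), indices taken mod 3.
V_1→V_2: (-7)(-1) − (-5)(-3) = -8
V_2→V_3: (-5)(2) − (-6)(-1) = -16
V_3→V_1: (-6)(-3) − (-7)(2) = 32
Σ = 8
Area = |Σ|/2 = 4.
Net area = 47 − 4 = 43.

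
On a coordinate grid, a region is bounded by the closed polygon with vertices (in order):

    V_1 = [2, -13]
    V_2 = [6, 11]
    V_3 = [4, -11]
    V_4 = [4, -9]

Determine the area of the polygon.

Σ = (100) + (-110) + (8) + (-34) = -36
Area = |Σ|/2 = 18.

18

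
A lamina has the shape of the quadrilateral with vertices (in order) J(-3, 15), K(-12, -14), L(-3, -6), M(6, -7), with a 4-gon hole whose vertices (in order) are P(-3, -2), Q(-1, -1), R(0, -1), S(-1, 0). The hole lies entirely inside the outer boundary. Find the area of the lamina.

Outer boundary:
Apply Gauss's area formula: 2A = Σ (x_i·y_{i+1} − x_{i+1}·y_i), indices taken mod 4.
J→K: (-3)(-14) − (-12)(15) = 222
K→L: (-12)(-6) − (-3)(-14) = 30
L→M: (-3)(-7) − (6)(-6) = 57
M→J: (6)(15) − (-3)(-7) = 69
Σ = 378
Area = |Σ|/2 = 189.
Hole:
Apply Gauss's area formula: 2A = Σ (x_i·y_{i+1} − x_{i+1}·y_i), indices taken mod 4.
Σ = (1) + (1) + (-1) + (2) = 3
Area = |Σ|/2 = 1.5.
Net area = 189 − 1.5 = 187.5.

187.5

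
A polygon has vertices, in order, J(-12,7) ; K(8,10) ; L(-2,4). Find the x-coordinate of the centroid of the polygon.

-2

Apply Gauss's area formula. First the cross-terms c_i = x_i·y_{i+1} − x_{i+1}·y_i:
  -176, 52, 34  ⇒  2A = -90, A = -45.
Then Σ (x_i + x_{i+1})·c_i = 540, so x̄ = 540 / (6·(-45)) = -2.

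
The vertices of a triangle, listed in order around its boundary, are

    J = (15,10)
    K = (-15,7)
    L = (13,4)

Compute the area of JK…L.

Apply the shoelace formula: 2A = Σ (x_i·y_{i+1} − x_{i+1}·y_i), indices taken mod 3.
Σ = (255) + (-151) + (70) = 174
Area = |Σ|/2 = 87.

87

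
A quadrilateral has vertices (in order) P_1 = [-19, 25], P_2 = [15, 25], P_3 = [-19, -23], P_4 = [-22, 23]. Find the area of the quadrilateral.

Cross-terms: -850, 130, -943, -113  ⇒  Σ = -1776
Area = |Σ|/2 = 888.

888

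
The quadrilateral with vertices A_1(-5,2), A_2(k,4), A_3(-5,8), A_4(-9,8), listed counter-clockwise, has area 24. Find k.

-1

The doubled signed area Σ (x_i y_{i+1} − x_{i+1} y_i) is linear in k.
With k=0 it equals 54; the coefficient of k is 6 (from the two edges through A_2).
So 6·k + 54 = 2·24 = 48 ⇒ k = -1.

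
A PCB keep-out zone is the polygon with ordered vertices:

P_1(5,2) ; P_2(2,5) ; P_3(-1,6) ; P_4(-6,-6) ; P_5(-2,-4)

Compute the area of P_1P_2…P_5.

Apply the shoelace formula: 2A = Σ (x_i·y_{i+1} − x_{i+1}·y_i), indices taken mod 5.
Σ = (21) + (17) + (42) + (12) + (16) = 108
Area = |Σ|/2 = 54.

54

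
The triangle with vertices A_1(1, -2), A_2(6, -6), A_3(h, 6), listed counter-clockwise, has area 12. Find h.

The doubled signed area Σ (x_i y_{i+1} − x_{i+1} y_i) is linear in h.
With h=0 it equals 36; the coefficient of h is 4 (from the two edges through A_3).
So 4·h + 36 = 2·12 = 24 ⇒ h = -3.

-3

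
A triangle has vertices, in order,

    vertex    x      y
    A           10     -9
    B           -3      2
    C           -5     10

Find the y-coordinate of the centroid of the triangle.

1

Apply the shoelace formula. First the cross-terms c_i = x_i·y_{i+1} − x_{i+1}·y_i:
  -7, -20, -55  ⇒  2A = -82, A = -41.
Then Σ (y_i + y_{i+1})·c_i = -246, so ȳ = -246 / (6·(-41)) = 1.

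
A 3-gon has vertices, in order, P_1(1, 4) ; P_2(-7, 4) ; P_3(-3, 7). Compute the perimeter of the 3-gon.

|P_1P_2| = √((-8)² + (0)²) = √64 = 8
|P_2P_3| = √((4)² + (3)²) = √25 = 5
|P_3P_1| = √((4)² + (-3)²) = √25 = 5
Perimeter = 8 + 5 + 5 = 18.

18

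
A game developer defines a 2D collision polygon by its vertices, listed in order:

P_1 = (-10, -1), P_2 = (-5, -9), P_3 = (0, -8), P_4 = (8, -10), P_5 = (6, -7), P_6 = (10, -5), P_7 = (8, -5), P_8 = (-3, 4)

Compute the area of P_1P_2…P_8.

Apply Gauss's area formula: 2A = Σ (x_i·y_{i+1} − x_{i+1}·y_i), indices taken mod 8.
P_1→P_2: (-10)(-9) − (-5)(-1) = 85
P_2→P_3: (-5)(-8) − (0)(-9) = 40
P_3→P_4: (0)(-10) − (8)(-8) = 64
P_4→P_5: (8)(-7) − (6)(-10) = 4
P_5→P_6: (6)(-5) − (10)(-7) = 40
P_6→P_7: (10)(-5) − (8)(-5) = -10
P_7→P_8: (8)(4) − (-3)(-5) = 17
P_8→P_1: (-3)(-1) − (-10)(4) = 43
Σ = 283
Area = |Σ|/2 = 141.5.

141.5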